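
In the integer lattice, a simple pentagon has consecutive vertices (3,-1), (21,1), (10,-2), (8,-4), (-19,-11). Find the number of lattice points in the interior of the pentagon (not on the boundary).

By the shoelace formula, twice the signed area is |(3·1 − 21·(-1)) + (21·(-2) − 10·1) + (10·(-4) − 8·(-2)) + (8·(-11) − (-19)·(-4)) + ((-19)·(-1) − 3·(-11))| = 164, so the area is 82.
Summing gcd(|Δx|,|Δy|) over the edges gives the boundary count: gcd(18,2) + gcd(11,3) + gcd(2,2) + gcd(27,7) + gcd(22,10) = 2+1+2+1+2 = 8.
By Pick's theorem A = I + B/2 − 1, so I = 82 − 8/2 + 1 = 79.

79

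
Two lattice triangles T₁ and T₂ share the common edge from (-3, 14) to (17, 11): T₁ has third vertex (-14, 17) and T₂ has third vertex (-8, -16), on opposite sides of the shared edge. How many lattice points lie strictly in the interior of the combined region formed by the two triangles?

318

The union is the simple quadrilateral with vertices (-3, 14), (-14, 17), (17, 11), (-8, -16) in order.
Using the shoelace formula, 2A = |[(-3)·17 − (-14)·14] + [(-14)·11 − 17·17] + [17·(-16) − (-8)·11] + [(-8)·14 − (-3)·(-16)]| = 642, so the area is 321.
The number of boundary lattice points is Σ gcd(|Δx|,|Δy|) = gcd(11,3) + gcd(31,6) + gcd(25,27) + gcd(5,30) = 1+1+1+5 = 8.
By Pick's theorem I = A − B/2 + 1 = 321 − 8/2 + 1 = 318.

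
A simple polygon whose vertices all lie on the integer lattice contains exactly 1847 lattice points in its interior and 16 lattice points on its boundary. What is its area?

By Pick's theorem, A = I + B/2 − 1 = 1847 + 16/2 − 1 = 1854.

1854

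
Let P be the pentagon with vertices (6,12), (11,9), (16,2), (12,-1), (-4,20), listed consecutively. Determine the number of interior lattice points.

By the shoelace formula, twice the signed area is |(6·9 − 11·12) + (11·2 − 16·9) + (16·(-1) − 12·2) + (12·20 − (-4)·(-1)) + ((-4)·12 − 6·20)| = 172, so the area is 86.
Summing gcd(|Δx|,|Δy|) over the edges gives the boundary count: gcd(5,3) + gcd(5,7) + gcd(4,3) + gcd(16,21) + gcd(10,8) = 1+1+1+1+2 = 6.
By Pick's theorem A = I + B/2 − 1, so I = 86 − 6/2 + 1 = 84.

84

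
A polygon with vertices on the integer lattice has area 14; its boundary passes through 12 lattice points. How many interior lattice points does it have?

9

From Pick's theorem, I = A − B/2 + 1 = 14 − 12/2 + 1 = 9.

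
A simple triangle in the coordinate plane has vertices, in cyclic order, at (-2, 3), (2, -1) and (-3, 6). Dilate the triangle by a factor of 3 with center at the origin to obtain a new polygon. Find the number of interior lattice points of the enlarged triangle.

28

Using the shoelace formula, 2A = |((-2)·(-1) − 2·3) + (2·6 − (-3)·(-1)) + ((-3)·3 − (-2)·6)| = 8, so the area is 4.
Along each edge there are gcd(|Δx|,|Δy|)+1 lattice points, so counting each shared vertex once the boundary has gcd(4,4) + gcd(5,7) + gcd(1,3) = 4+1+1 = 6.
Scaling by 3 multiplies the area by 3² = 9 (so the new area is 36) and multiplies the boundary lattice-point count by 3, giving 18.
By Pick's theorem, the interior count of the dilated polygon is 36 − 18/2 + 1 = 28.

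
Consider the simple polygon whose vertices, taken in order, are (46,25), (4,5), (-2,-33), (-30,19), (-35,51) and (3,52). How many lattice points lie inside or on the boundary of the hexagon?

By the shoelace formula, twice the signed area is |[46·5 − 4·25] + [4·(-33) − (-2)·5] + [(-2)·19 − (-30)·(-33)] + [(-30)·51 − (-35)·19] + [(-35)·52 − 3·51] + [3·25 − 46·52]| = 6175, so the area is 3087.5.
The number of boundary lattice points is Σ gcd(|Δx|,|Δy|) = gcd(42,20) + gcd(6,38) + gcd(28,52) + gcd(5,32) + gcd(38,1) + gcd(43,27) = 2+2+4+1+1+1 = 11.
Pick's theorem gives I = A − B/2 + 1 = 3087.5 − 11/2 + 1 = 3083, so the closed region contains I + B = 3083 + 11 = 3094 lattice points.

3094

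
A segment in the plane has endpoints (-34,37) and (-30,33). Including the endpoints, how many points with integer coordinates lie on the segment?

5

The number of lattice points on a segment between lattice points is gcd(|Δx|,|Δy|) + 1 = gcd(4,4) + 1 = 4 + 1 = 5.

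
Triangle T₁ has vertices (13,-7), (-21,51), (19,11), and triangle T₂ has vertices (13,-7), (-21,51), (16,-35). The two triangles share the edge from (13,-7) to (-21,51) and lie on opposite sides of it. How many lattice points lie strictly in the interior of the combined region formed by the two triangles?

The union is the simple quadrilateral with vertices (13,-7), (19,11), (-21,51), (16,-35) in order.
The shoelace formula gives twice the area as |(13·11 − 19·(-7)) + (19·51 − (-21)·11) + ((-21)·(-35) − 16·51) + (16·(-7) − 13·(-35))| = 1738, so the area is 869.
Summing gcd(|Δx|,|Δy|) over the edges gives the boundary count: gcd(6,18) + gcd(40,40) + gcd(37,86) + gcd(3,28) = 6+40+1+1 = 48.
By Pick's theorem I = A − B/2 + 1 = 869 − 48/2 + 1 = 846.

846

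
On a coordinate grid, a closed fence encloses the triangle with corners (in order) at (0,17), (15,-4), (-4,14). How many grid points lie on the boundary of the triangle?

5

Along each edge there are gcd(|Δx|,|Δy|)+1 lattice points, so counting each shared vertex once the boundary has gcd(15,21) + gcd(19,18) + gcd(4,3) = 3+1+1 = 5.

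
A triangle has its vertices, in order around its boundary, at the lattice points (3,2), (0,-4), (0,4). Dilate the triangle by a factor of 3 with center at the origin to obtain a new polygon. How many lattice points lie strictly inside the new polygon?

The shoelace formula gives twice the area as |[3·(-4) − 0·2] + [0·4 − 0·(-4)] + [0·2 − 3·4]| = 24, so the area is 12.
Along each edge there are gcd(|Δx|,|Δy|)+1 lattice points, so counting each shared vertex once the boundary has gcd(3,6) + gcd(0,8) + gcd(3,2) = 3+8+1 = 12.
Scaling by 3 multiplies the area by 3² = 9 (so the new area is 108) and multiplies the boundary lattice-point count by 3, giving 36.
By Pick's theorem, the interior count of the dilated polygon is 108 − 36/2 + 1 = 91.

91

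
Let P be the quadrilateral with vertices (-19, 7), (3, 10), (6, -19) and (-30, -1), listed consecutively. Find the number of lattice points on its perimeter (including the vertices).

21

Summing gcd(|Δx|,|Δy|) over the edges gives the boundary count: gcd(22,3) + gcd(3,29) + gcd(36,18) + gcd(11,8) = 1+1+18+1 = 21.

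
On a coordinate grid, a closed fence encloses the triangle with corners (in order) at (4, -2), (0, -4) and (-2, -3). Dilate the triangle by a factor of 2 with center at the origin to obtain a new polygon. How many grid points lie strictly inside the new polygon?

By the shoelace formula, twice the signed area is |(4·(-4) − 0·(-2)) + (0·(-3) − (-2)·(-4)) + ((-2)·(-2) − 4·(-3))| = 8, so the area is 4.
Along each edge there are gcd(|Δx|,|Δy|)+1 lattice points, so counting each shared vertex once the boundary has gcd(4,2) + gcd(2,1) + gcd(6,1) = 2+1+1 = 4.
Scaling by 2 multiplies the area by 2² = 4 (so the new area is 16) and multiplies the boundary lattice-point count by 2, giving 8.
By Pick's theorem, the interior count of the dilated polygon is 16 − 8/2 + 1 = 13.

13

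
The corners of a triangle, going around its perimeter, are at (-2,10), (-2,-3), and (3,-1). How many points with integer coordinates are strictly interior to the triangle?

The shoelace formula gives twice the area as |((-2)·(-3) − (-2)·10) + ((-2)·(-1) − 3·(-3)) + (3·10 − (-2)·(-1))| = 65, so the area is 65/2.
Along each edge there are gcd(|Δx|,|Δy|)+1 lattice points, so counting each shared vertex once the boundary has gcd(0,13) + gcd(5,2) + gcd(5,11) = 13+1+1 = 15.
By Pick's theorem A = I + B/2 − 1, so I = 65/2 − 15/2 + 1 = 26.

26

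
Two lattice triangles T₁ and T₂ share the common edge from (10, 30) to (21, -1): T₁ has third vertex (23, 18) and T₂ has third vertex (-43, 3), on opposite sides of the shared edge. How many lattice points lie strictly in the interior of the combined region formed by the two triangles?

1103

The union is the simple quadrilateral with vertices (10, 30), (23, 18), (21, -1), (-43, 3) in order.
By the shoelace formula, twice the signed area is |[10·18 − 23·30] + [23·(-1) − 21·18] + [21·3 − (-43)·(-1)] + [(-43)·30 − 10·3]| = 2211, so the area is 2211/2.
Along each edge there are gcd(|Δx|,|Δy|)+1 lattice points, so counting each shared vertex once the boundary has gcd(13,12) + gcd(2,19) + gcd(64,4) + gcd(53,27) = 1+1+4+1 = 7.
By Pick's theorem I = A − B/2 + 1 = 2211/2 − 7/2 + 1 = 1103.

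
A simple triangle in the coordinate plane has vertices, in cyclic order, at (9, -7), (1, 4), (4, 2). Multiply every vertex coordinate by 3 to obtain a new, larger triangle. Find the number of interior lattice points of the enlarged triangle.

By the shoelace formula, twice the signed area is |(9·4 − 1·(-7)) + (1·2 − 4·4) + (4·(-7) − 9·2)| = 17, so the area is 8.5.
Along each edge there are gcd(|Δx|,|Δy|)+1 lattice points, so counting each shared vertex once the boundary has gcd(8,11) + gcd(3,2) + gcd(5,9) = 1+1+1 = 3.
Scaling by 3 multiplies the area by 3² = 9 (so the new area is 76.5) and multiplies the boundary lattice-point count by 3, giving 9.
By Pick's theorem, the interior count of the dilated polygon is 76.5 − 9/2 + 1 = 73.

73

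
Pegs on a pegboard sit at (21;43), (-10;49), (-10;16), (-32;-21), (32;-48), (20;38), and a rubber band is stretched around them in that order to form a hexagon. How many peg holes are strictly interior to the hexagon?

By the shoelace formula, twice the signed area is |[21·49 − (-10)·43] + [(-10)·16 − (-10)·49] + [(-10)·(-21) − (-32)·16] + [(-32)·(-48) − 32·(-21)] + [32·38 − 20·(-48)] + [20·43 − 21·38]| = 6957, so the area is 6957/2.
The number of boundary lattice points is Σ gcd(|Δx|,|Δy|) = gcd(31,6) + gcd(0,33) + gcd(22,37) + gcd(64,27) + gcd(12,86) + gcd(1,5) = 1+33+1+1+2+1 = 39.
Pick's theorem gives I = A − B/2 + 1 = 6957/2 − 39/2 + 1 = 3460.

3460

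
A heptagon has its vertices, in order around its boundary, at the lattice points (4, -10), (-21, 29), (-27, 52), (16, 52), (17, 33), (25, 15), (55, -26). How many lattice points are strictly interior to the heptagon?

2719

The shoelace formula gives twice the area as |(4·29 − (-21)·(-10)) + ((-21)·52 − (-27)·29) + ((-27)·52 − 16·52) + (16·33 − 17·52) + (17·15 − 25·33) + (25·(-26) − 55·15) + (55·(-10) − 4·(-26))| = 5486, so the area is 2743.
The number of boundary lattice points is Σ gcd(|Δx|,|Δy|) = gcd(25,39) + gcd(6,23) + gcd(43,0) + gcd(1,19) + gcd(8,18) + gcd(30,41) + gcd(51,16) = 1+1+43+1+2+1+1 = 50.
Pick's theorem gives I = A − B/2 + 1 = 2743 − 50/2 + 1 = 2719.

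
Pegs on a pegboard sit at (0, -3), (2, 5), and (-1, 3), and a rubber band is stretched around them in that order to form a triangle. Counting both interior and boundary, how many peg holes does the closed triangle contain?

13

Using the shoelace formula, 2A = |[0·5 − 2·(-3)] + [2·3 − (-1)·5] + [(-1)·(-3) − 0·3]| = 20, so the area is 10.
The number of boundary lattice points is Σ gcd(|Δx|,|Δy|) = gcd(2,8) + gcd(3,2) + gcd(1,6) = 2+1+1 = 4.
Pick's theorem gives I = A − B/2 + 1 = 10 − 4/2 + 1 = 9, so the closed region contains I + B = 9 + 4 = 13 lattice points.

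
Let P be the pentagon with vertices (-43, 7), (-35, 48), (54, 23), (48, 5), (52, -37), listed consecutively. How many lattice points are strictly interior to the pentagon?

4652

By the shoelace formula, twice the signed area is |((-43)·48 − (-35)·7) + ((-35)·23 − 54·48) + (54·5 − 48·23) + (48·(-37) − 52·5) + (52·7 − (-43)·(-37))| = 9313, so the area is 9313/2.
Along each edge there are gcd(|Δx|,|Δy|)+1 lattice points, so counting each shared vertex once the boundary has gcd(8,41) + gcd(89,25) + gcd(6,18) + gcd(4,42) + gcd(95,44) = 1+1+6+2+1 = 11.
By Pick's theorem A = I + B/2 − 1, so I = 9313/2 − 11/2 + 1 = 4652.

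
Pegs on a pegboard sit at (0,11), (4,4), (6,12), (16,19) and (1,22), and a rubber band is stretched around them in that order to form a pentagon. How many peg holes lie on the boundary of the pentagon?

8

Summing gcd(|Δx|,|Δy|) over the edges gives the boundary count: gcd(4,7) + gcd(2,8) + gcd(10,7) + gcd(15,3) + gcd(1,11) = 1+2+1+3+1 = 8.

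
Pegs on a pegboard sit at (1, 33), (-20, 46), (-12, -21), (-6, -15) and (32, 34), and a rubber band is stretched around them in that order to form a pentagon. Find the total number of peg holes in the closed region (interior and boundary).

The shoelace formula gives twice the area as |(1·46 − (-20)·33) + ((-20)·(-21) − (-12)·46) + ((-12)·(-15) − (-6)·(-21)) + ((-6)·34 − 32·(-15)) + (32·33 − 1·34)| = 3030, so the area is 1515.
Summing gcd(|Δx|,|Δy|) over the edges gives the boundary count: gcd(21,13) + gcd(8,67) + gcd(6,6) + gcd(38,49) + gcd(31,1) = 1+1+6+1+1 = 10.
Pick's theorem gives I = A − B/2 + 1 = 1515 − 10/2 + 1 = 1511, so the closed region contains I + B = 1511 + 10 = 1521 lattice points.

1521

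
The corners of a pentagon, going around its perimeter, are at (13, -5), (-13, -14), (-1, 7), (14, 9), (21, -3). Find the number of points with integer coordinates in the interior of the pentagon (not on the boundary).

Using the shoelace formula, 2A = |(13·(-14) − (-13)·(-5)) + ((-13)·7 − (-1)·(-14)) + ((-1)·9 − 14·7) + (14·(-3) − 21·9) + (21·(-5) − 13·(-3))| = 756, so the area is 378.
The number of boundary lattice points is Σ gcd(|Δx|,|Δy|) = gcd(26,9) + gcd(12,21) + gcd(15,2) + gcd(7,12) + gcd(8,2) = 1+3+1+1+2 = 8.
By Pick's theorem A = I + B/2 − 1, so I = 378 − 8/2 + 1 = 375.

375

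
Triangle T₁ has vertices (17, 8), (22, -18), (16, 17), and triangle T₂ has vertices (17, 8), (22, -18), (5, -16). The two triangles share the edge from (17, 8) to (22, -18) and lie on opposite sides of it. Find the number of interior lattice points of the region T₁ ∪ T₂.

219

The union is the simple quadrilateral with vertices (17, 8), (16, 17), (22, -18), (5, -16) in order.
By the shoelace formula, twice the signed area is |(17·17 − 16·8) + (16·(-18) − 22·17) + (22·(-16) − 5·(-18)) + (5·8 − 17·(-16))| = 451, so the area is 225.5.
The number of boundary lattice points is Σ gcd(|Δx|,|Δy|) = gcd(1,9) + gcd(6,35) + gcd(17,2) + gcd(12,24) = 1+1+1+12 = 15.
By Pick's theorem I = A − B/2 + 1 = 225.5 − 15/2 + 1 = 219.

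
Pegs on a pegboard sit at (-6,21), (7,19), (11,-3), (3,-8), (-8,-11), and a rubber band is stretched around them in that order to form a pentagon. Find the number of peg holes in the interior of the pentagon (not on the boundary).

By the shoelace formula, twice the signed area is |((-6)·19 − 7·21) + (7·(-3) − 11·19) + (11·(-8) − 3·(-3)) + (3·(-11) − (-8)·(-8)) + ((-8)·21 − (-6)·(-11))| = 901, so the area is 901/2.
Summing gcd(|Δx|,|Δy|) over the edges gives the boundary count: gcd(13,2) + gcd(4,22) + gcd(8,5) + gcd(11,3) + gcd(2,32) = 1+2+1+1+2 = 7.
Pick's theorem gives I = A − B/2 + 1 = 901/2 − 7/2 + 1 = 448.

448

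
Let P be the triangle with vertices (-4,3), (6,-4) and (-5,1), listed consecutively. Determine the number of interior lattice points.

13

Using the shoelace formula, 2A = |((-4)·(-4) − 6·3) + (6·1 − (-5)·(-4)) + ((-5)·3 − (-4)·1)| = 27, so the area is 13.5.
The number of boundary lattice points is Σ gcd(|Δx|,|Δy|) = gcd(10,7) + gcd(11,5) + gcd(1,2) = 1+1+1 = 3.
By Pick's theorem A = I + B/2 − 1, so I = 13.5 − 3/2 + 1 = 13.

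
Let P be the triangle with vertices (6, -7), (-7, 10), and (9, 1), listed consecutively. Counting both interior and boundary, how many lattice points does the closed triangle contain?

Using the shoelace formula, 2A = |(6·10 − (-7)·(-7)) + ((-7)·1 − 9·10) + (9·(-7) − 6·1)| = 155, so the area is 155/2.
Along each edge there are gcd(|Δx|,|Δy|)+1 lattice points, so counting each shared vertex once the boundary has gcd(13,17) + gcd(16,9) + gcd(3,8) = 1+1+1 = 3.
Pick's theorem gives I = A − B/2 + 1 = 155/2 − 3/2 + 1 = 77, so the closed region contains I + B = 77 + 3 = 80 lattice points.

80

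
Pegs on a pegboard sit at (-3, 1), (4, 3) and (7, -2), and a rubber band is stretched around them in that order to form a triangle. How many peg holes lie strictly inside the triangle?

20

The shoelace formula gives twice the area as |[(-3)·3 − 4·1] + [4·(-2) − 7·3] + [7·1 − (-3)·(-2)]| = 41, so the area is 20.5.
Along each edge there are gcd(|Δx|,|Δy|)+1 lattice points, so counting each shared vertex once the boundary has gcd(7,2) + gcd(3,5) + gcd(10,3) = 1+1+1 = 3.
Pick's theorem gives I = A − B/2 + 1 = 20.5 − 3/2 + 1 = 20.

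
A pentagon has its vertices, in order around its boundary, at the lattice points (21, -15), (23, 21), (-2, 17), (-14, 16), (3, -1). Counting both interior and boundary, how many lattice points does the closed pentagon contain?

696

The shoelace formula gives twice the area as |(21·21 − 23·(-15)) + (23·17 − (-2)·21) + ((-2)·16 − (-14)·17) + ((-14)·(-1) − 3·16) + (3·(-15) − 21·(-1))| = 1367, so the area is 1367/2.
Summing gcd(|Δx|,|Δy|) over the edges gives the boundary count: gcd(2,36) + gcd(25,4) + gcd(12,1) + gcd(17,17) + gcd(18,14) = 2+1+1+17+2 = 23.
Pick's theorem gives I = A − B/2 + 1 = 1367/2 − 23/2 + 1 = 673, so the closed region contains I + B = 673 + 23 = 696 lattice points.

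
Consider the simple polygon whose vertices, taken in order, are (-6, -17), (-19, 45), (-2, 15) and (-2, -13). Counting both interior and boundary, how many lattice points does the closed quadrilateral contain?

406

The shoelace formula gives twice the area as |[(-6)·45 − (-19)·(-17)] + [(-19)·15 − (-2)·45] + [(-2)·(-13) − (-2)·15] + [(-2)·(-17) − (-6)·(-13)]| = 776, so the area is 388.
Along each edge there are gcd(|Δx|,|Δy|)+1 lattice points, so counting each shared vertex once the boundary has gcd(13,62) + gcd(17,30) + gcd(0,28) + gcd(4,4) = 1+1+28+4 = 34.
Pick's theorem gives I = A − B/2 + 1 = 388 − 34/2 + 1 = 372, so the closed region contains I + B = 372 + 34 = 406 lattice points.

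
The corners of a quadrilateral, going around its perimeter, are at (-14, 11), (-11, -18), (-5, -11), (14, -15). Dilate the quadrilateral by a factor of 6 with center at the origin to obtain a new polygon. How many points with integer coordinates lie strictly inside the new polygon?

Using the shoelace formula, 2A = |((-14)·(-18) − (-11)·11) + ((-11)·(-11) − (-5)·(-18)) + ((-5)·(-15) − 14·(-11)) + (14·11 − (-14)·(-15))| = 577, so the area is 288.5.
Along each edge there are gcd(|Δx|,|Δy|)+1 lattice points, so counting each shared vertex once the boundary has gcd(3,29) + gcd(6,7) + gcd(19,4) + gcd(28,26) = 1+1+1+2 = 5.
Scaling by 6 multiplies the area by 6² = 36 (so the new area is 10386) and multiplies the boundary lattice-point count by 6, giving 30.
By Pick's theorem, the interior count of the dilated polygon is 10386 − 30/2 + 1 = 10372.

10372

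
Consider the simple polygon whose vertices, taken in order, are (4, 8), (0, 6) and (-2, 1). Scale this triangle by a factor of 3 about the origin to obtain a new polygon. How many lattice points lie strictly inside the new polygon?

67

The shoelace formula gives twice the area as |(4·6 − 0·8) + (0·1 − (-2)·6) + ((-2)·8 − 4·1)| = 16, so the area is 8.
Along each edge there are gcd(|Δx|,|Δy|)+1 lattice points, so counting each shared vertex once the boundary has gcd(4,2) + gcd(2,5) + gcd(6,7) = 2+1+1 = 4.
Scaling by 3 multiplies the area by 3² = 9 (so the new area is 72) and multiplies the boundary lattice-point count by 3, giving 12.
By Pick's theorem, the interior count of the dilated polygon is 72 − 12/2 + 1 = 67.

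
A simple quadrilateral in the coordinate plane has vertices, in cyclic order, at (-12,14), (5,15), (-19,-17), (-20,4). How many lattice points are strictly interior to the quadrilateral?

The shoelace formula gives twice the area as |[(-12)·15 − 5·14] + [5·(-17) − (-19)·15] + [(-19)·4 − (-20)·(-17)] + [(-20)·14 − (-12)·4]| = 698, so the area is 349.
Along each edge there are gcd(|Δx|,|Δy|)+1 lattice points, so counting each shared vertex once the boundary has gcd(17,1) + gcd(24,32) + gcd(1,21) + gcd(8,10) = 1+8+1+2 = 12.
By Pick's theorem A = I + B/2 − 1, so I = 349 − 12/2 + 1 = 344.

344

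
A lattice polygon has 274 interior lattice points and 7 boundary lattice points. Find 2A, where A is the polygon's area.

553

By Pick's theorem, A = I + B/2 − 1 = 274 + 7/2 − 1 = 553/2.
Hence 2A = 553.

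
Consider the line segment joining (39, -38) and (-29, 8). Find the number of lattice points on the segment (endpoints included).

3

The number of lattice points on a segment between lattice points is gcd(|Δx|,|Δy|) + 1 = gcd(68,46) + 1 = 2 + 1 = 3.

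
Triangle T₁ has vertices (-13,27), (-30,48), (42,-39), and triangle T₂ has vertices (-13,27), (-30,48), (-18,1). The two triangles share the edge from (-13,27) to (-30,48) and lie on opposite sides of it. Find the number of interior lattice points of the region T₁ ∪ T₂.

283

The union is the simple quadrilateral with vertices (-13,27), (42,-39), (-30,48), (-18,1) in order.
By the shoelace formula, twice the signed area is |((-13)·(-39) − 42·27) + (42·48 − (-30)·(-39)) + ((-30)·1 − (-18)·48) + ((-18)·27 − (-13)·1)| = 580, so the area is 290.
Along each edge there are gcd(|Δx|,|Δy|)+1 lattice points, so counting each shared vertex once the boundary has gcd(55,66) + gcd(72,87) + gcd(12,47) + gcd(5,26) = 11+3+1+1 = 16.
By Pick's theorem I = A − B/2 + 1 = 290 − 16/2 + 1 = 283.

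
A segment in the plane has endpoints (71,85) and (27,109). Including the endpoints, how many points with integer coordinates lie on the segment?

5

The number of lattice points on a segment between lattice points is gcd(|Δx|,|Δy|) + 1 = gcd(44,24) + 1 = 4 + 1 = 5.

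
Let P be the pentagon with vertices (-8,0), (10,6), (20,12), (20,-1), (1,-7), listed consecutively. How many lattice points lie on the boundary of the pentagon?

23

The number of boundary lattice points is Σ gcd(|Δx|,|Δy|) = gcd(18,6) + gcd(10,6) + gcd(0,13) + gcd(19,6) + gcd(9,7) = 6+2+13+1+1 = 23.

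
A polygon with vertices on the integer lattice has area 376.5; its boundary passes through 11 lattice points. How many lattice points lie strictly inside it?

372

Pick's theorem A = I + B/2 − 1 rearranges to I = A − B/2 + 1 = 376.5 − 11/2 + 1 = 372.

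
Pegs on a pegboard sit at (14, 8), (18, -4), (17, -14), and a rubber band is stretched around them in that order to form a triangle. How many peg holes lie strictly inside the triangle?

24

Using the shoelace formula, 2A = |[14·(-4) − 18·8] + [18·(-14) − 17·(-4)] + [17·8 − 14·(-14)]| = 52, so the area is 26.
Along each edge there are gcd(|Δx|,|Δy|)+1 lattice points, so counting each shared vertex once the boundary has gcd(4,12) + gcd(1,10) + gcd(3,22) = 4+1+1 = 6.
Pick's theorem gives I = A − B/2 + 1 = 26 − 6/2 + 1 = 24.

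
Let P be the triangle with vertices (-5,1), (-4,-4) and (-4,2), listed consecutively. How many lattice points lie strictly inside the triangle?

0

Using the shoelace formula, 2A = |[(-5)·(-4) − (-4)·1] + [(-4)·2 − (-4)·(-4)] + [(-4)·1 − (-5)·2]| = 6, so the area is 3.
The number of boundary lattice points is Σ gcd(|Δx|,|Δy|) = gcd(1,5) + gcd(0,6) + gcd(1,1) = 1+6+1 = 8.
By Pick's theorem A = I + B/2 − 1, so I = 3 − 8/2 + 1 = 0.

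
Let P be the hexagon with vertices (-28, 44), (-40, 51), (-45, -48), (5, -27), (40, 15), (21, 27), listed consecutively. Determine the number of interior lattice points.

The shoelace formula gives twice the area as |((-28)·51 − (-40)·44) + ((-40)·(-48) − (-45)·51) + ((-45)·(-27) − 5·(-48)) + (5·15 − 40·(-27)) + (40·27 − 21·15) + (21·44 − (-28)·27)| = 9602, so the area is 4801.
Summing gcd(|Δx|,|Δy|) over the edges gives the boundary count: gcd(12,7) + gcd(5,99) + gcd(50,21) + gcd(35,42) + gcd(19,12) + gcd(49,17) = 1+1+1+7+1+1 = 12.
By Pick's theorem A = I + B/2 − 1, so I = 4801 − 12/2 + 1 = 4796.

4796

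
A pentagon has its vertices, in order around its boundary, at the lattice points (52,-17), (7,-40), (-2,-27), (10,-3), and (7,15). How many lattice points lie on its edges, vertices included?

Along each edge there are gcd(|Δx|,|Δy|)+1 lattice points, so counting each shared vertex once the boundary has gcd(45,23) + gcd(9,13) + gcd(12,24) + gcd(3,18) + gcd(45,32) = 1+1+12+3+1 = 18.

18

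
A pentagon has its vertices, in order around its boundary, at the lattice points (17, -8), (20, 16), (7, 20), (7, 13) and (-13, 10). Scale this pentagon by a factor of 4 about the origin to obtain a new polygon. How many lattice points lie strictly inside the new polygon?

6717

Using the shoelace formula, 2A = |[17·16 − 20·(-8)] + [20·20 − 7·16] + [7·13 − 7·20] + [7·10 − (-13)·13] + [(-13)·(-8) − 17·10]| = 844, so the area is 422.
Summing gcd(|Δx|,|Δy|) over the edges gives the boundary count: gcd(3,24) + gcd(13,4) + gcd(0,7) + gcd(20,3) + gcd(30,18) = 3+1+7+1+6 = 18.
Scaling by 4 multiplies the area by 4² = 16 (so the new area is 6752) and multiplies the boundary lattice-point count by 4, giving 72.
By Pick's theorem, the interior count of the dilated polygon is 6752 − 72/2 + 1 = 6717.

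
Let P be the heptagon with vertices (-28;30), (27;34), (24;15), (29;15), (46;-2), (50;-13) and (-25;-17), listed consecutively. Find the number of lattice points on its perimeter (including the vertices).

Along each edge there are gcd(|Δx|,|Δy|)+1 lattice points, so counting each shared vertex once the boundary has gcd(55,4) + gcd(3,19) + gcd(5,0) + gcd(17,17) + gcd(4,11) + gcd(75,4) + gcd(3,47) = 1+1+5+17+1+1+1 = 27.

27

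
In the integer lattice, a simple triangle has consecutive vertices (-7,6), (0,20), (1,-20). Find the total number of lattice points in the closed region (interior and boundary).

153

By the shoelace formula, twice the signed area is |((-7)·20 − 0·6) + (0·(-20) − 1·20) + (1·6 − (-7)·(-20))| = 294, so the area is 147.
Summing gcd(|Δx|,|Δy|) over the edges gives the boundary count: gcd(7,14) + gcd(1,40) + gcd(8,26) = 7+1+2 = 10.
Pick's theorem gives I = A − B/2 + 1 = 147 − 10/2 + 1 = 143, so the closed region contains I + B = 143 + 10 = 153 lattice points.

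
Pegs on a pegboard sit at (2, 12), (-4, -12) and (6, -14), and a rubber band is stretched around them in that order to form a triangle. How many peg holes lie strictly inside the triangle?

122

By the shoelace formula, twice the signed area is |(2·(-12) − (-4)·12) + ((-4)·(-14) − 6·(-12)) + (6·12 − 2·(-14))| = 252, so the area is 126.
The number of boundary lattice points is Σ gcd(|Δx|,|Δy|) = gcd(6,24) + gcd(10,2) + gcd(4,26) = 6+2+2 = 10.
Pick's theorem gives I = A − B/2 + 1 = 126 − 10/2 + 1 = 122.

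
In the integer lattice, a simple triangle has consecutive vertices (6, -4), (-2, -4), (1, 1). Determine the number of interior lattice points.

14

By the shoelace formula, twice the signed area is |(6·(-4) − (-2)·(-4)) + ((-2)·1 − 1·(-4)) + (1·(-4) − 6·1)| = 40, so the area is 20.
Along each edge there are gcd(|Δx|,|Δy|)+1 lattice points, so counting each shared vertex once the boundary has gcd(8,0) + gcd(3,5) + gcd(5,5) = 8+1+5 = 14.
Pick's theorem gives I = A − B/2 + 1 = 20 − 14/2 + 1 = 14.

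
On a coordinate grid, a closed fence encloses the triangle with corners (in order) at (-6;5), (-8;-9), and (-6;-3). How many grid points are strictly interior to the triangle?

3

Using the shoelace formula, 2A = |((-6)·(-9) − (-8)·5) + ((-8)·(-3) − (-6)·(-9)) + ((-6)·5 − (-6)·(-3))| = 16, so the area is 8.
Summing gcd(|Δx|,|Δy|) over the edges gives the boundary count: gcd(2,14) + gcd(2,6) + gcd(0,8) = 2+2+8 = 12.
By Pick's theorem A = I + B/2 − 1, so I = 8 − 12/2 + 1 = 3.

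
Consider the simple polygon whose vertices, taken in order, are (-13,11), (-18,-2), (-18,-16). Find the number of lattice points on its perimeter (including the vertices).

Along each edge there are gcd(|Δx|,|Δy|)+1 lattice points, so counting each shared vertex once the boundary has gcd(5,13) + gcd(0,14) + gcd(5,27) = 1+14+1 = 16.

16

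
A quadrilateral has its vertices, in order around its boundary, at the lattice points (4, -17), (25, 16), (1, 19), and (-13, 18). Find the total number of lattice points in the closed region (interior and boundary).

686

By the shoelace formula, twice the signed area is |(4·16 − 25·(-17)) + (25·19 − 1·16) + (1·18 − (-13)·19) + ((-13)·(-17) − 4·18)| = 1362, so the area is 681.
Summing gcd(|Δx|,|Δy|) over the edges gives the boundary count: gcd(21,33) + gcd(24,3) + gcd(14,1) + gcd(17,35) = 3+3+1+1 = 8.
Pick's theorem gives I = A − B/2 + 1 = 681 − 8/2 + 1 = 678, so the closed region contains I + B = 678 + 8 = 686 lattice points.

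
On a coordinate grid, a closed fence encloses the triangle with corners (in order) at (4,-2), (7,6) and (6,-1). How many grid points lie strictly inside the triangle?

6

By the shoelace formula, twice the signed area is |[4·6 − 7·(-2)] + [7·(-1) − 6·6] + [6·(-2) − 4·(-1)]| = 13, so the area is 13/2.
Along each edge there are gcd(|Δx|,|Δy|)+1 lattice points, so counting each shared vertex once the boundary has gcd(3,8) + gcd(1,7) + gcd(2,1) = 1+1+1 = 3.
Pick's theorem gives I = A − B/2 + 1 = 13/2 − 3/2 + 1 = 6.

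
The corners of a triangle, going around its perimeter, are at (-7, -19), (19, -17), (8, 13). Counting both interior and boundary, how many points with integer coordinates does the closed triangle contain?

404

By the shoelace formula, twice the signed area is |((-7)·(-17) − 19·(-19)) + (19·13 − 8·(-17)) + (8·(-19) − (-7)·13)| = 802, so the area is 401.
Summing gcd(|Δx|,|Δy|) over the edges gives the boundary count: gcd(26,2) + gcd(11,30) + gcd(15,32) = 2+1+1 = 4.
Pick's theorem gives I = A − B/2 + 1 = 401 − 4/2 + 1 = 400, so the closed region contains I + B = 400 + 4 = 404 lattice points.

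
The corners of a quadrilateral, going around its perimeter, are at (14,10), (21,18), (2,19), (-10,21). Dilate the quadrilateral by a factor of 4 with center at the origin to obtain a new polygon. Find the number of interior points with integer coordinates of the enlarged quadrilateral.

By the shoelace formula, twice the signed area is |[14·18 − 21·10] + [21·19 − 2·18] + [2·21 − (-10)·19] + [(-10)·10 − 14·21]| = 243, so the area is 121.5.
Summing gcd(|Δx|,|Δy|) over the edges gives the boundary count: gcd(7,8) + gcd(19,1) + gcd(12,2) + gcd(24,11) = 1+1+2+1 = 5.
Scaling by 4 multiplies the area by 4² = 16 (so the new area is 1944) and multiplies the boundary lattice-point count by 4, giving 20.
By Pick's theorem, the interior count of the dilated polygon is 1944 − 20/2 + 1 = 1935.

1935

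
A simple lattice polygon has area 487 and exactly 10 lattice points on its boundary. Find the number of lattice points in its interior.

483

From Pick's theorem, I = A − B/2 + 1 = 487 − 10/2 + 1 = 483.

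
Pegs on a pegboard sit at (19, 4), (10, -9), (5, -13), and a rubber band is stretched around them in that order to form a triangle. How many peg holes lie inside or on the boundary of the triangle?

17

The shoelace formula gives twice the area as |[19·(-9) − 10·4] + [10·(-13) − 5·(-9)] + [5·4 − 19·(-13)]| = 29, so the area is 14.5.
Along each edge there are gcd(|Δx|,|Δy|)+1 lattice points, so counting each shared vertex once the boundary has gcd(9,13) + gcd(5,4) + gcd(14,17) = 1+1+1 = 3.
Pick's theorem gives I = A − B/2 + 1 = 14.5 − 3/2 + 1 = 14, so the closed region contains I + B = 14 + 3 = 17 lattice points.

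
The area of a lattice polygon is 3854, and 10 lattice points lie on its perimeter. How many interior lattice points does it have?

3850

From Pick's theorem, I = A − B/2 + 1 = 3854 − 10/2 + 1 = 3850.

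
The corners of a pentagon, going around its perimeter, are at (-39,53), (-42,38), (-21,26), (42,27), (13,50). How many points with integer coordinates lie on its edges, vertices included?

The number of boundary lattice points is Σ gcd(|Δx|,|Δy|) = gcd(3,15) + gcd(21,12) + gcd(63,1) + gcd(29,23) + gcd(52,3) = 3+3+1+1+1 = 9.

9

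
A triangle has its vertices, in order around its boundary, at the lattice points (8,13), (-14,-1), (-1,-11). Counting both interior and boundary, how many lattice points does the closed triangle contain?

205

The shoelace formula gives twice the area as |(8·(-1) − (-14)·13) + ((-14)·(-11) − (-1)·(-1)) + ((-1)·13 − 8·(-11))| = 402, so the area is 201.
Summing gcd(|Δx|,|Δy|) over the edges gives the boundary count: gcd(22,14) + gcd(13,10) + gcd(9,24) = 2+1+3 = 6.
Pick's theorem gives I = A − B/2 + 1 = 201 − 6/2 + 1 = 199, so the closed region contains I + B = 199 + 6 = 205 lattice points.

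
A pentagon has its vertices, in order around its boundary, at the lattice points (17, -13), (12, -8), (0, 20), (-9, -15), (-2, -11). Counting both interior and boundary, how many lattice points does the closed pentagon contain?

368

By the shoelace formula, twice the signed area is |[17·(-8) − 12·(-13)] + [12·20 − 0·(-8)] + [0·(-15) − (-9)·20] + [(-9)·(-11) − (-2)·(-15)] + [(-2)·(-13) − 17·(-11)]| = 722, so the area is 361.
The number of boundary lattice points is Σ gcd(|Δx|,|Δy|) = gcd(5,5) + gcd(12,28) + gcd(9,35) + gcd(7,4) + gcd(19,2) = 5+4+1+1+1 = 12.
Pick's theorem gives I = A − B/2 + 1 = 361 − 12/2 + 1 = 356, so the closed region contains I + B = 356 + 12 = 368 lattice points.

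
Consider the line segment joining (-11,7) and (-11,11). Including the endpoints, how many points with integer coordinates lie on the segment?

The number of lattice points on a segment between lattice points is gcd(|Δx|,|Δy|) + 1 = gcd(0,4) + 1 = 4 + 1 = 5.

5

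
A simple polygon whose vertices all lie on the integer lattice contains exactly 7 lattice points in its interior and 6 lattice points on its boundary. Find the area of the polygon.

9

Pick's theorem states A = I + B/2 − 1, so A = 7 + 6/2 − 1 = 9.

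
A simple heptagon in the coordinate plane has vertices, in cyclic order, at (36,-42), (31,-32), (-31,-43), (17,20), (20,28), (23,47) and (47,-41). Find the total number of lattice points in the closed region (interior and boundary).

2682

By the shoelace formula, twice the signed area is |(36·(-32) − 31·(-42)) + (31·(-43) − (-31)·(-32)) + ((-31)·20 − 17·(-43)) + (17·28 − 20·20) + (20·47 − 23·28) + (23·(-41) − 47·47) + (47·(-42) − 36·(-41))| = 5342, so the area is 2671.
Along each edge there are gcd(|Δx|,|Δy|)+1 lattice points, so counting each shared vertex once the boundary has gcd(5,10) + gcd(62,11) + gcd(48,63) + gcd(3,8) + gcd(3,19) + gcd(24,88) + gcd(11,1) = 5+1+3+1+1+8+1 = 20.
Pick's theorem gives I = A − B/2 + 1 = 2671 − 20/2 + 1 = 2662, so the closed region contains I + B = 2662 + 20 = 2682 lattice points.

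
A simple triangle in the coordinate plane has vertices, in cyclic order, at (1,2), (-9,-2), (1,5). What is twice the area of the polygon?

30

Using the shoelace formula, 2A = |[1·(-2) − (-9)·2] + [(-9)·5 − 1·(-2)] + [1·2 − 1·5]| = 30, so the area is 15.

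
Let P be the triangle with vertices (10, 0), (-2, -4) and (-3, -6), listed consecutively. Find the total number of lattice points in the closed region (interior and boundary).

By the shoelace formula, twice the signed area is |(10·(-4) − (-2)·0) + ((-2)·(-6) − (-3)·(-4)) + ((-3)·0 − 10·(-6))| = 20, so the area is 10.
Summing gcd(|Δx|,|Δy|) over the edges gives the boundary count: gcd(12,4) + gcd(1,2) + gcd(13,6) = 4+1+1 = 6.
Pick's theorem gives I = A − B/2 + 1 = 10 − 6/2 + 1 = 8, so the closed region contains I + B = 8 + 6 = 14 lattice points.

14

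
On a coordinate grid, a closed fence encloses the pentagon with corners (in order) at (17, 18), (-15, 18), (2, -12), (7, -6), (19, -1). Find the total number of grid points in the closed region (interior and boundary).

Using the shoelace formula, 2A = |[17·18 − (-15)·18] + [(-15)·(-12) − 2·18] + [2·(-6) − 7·(-12)] + [7·(-1) − 19·(-6)] + [19·18 − 17·(-1)]| = 1258, so the area is 629.
Summing gcd(|Δx|,|Δy|) over the edges gives the boundary count: gcd(32,0) + gcd(17,30) + gcd(5,6) + gcd(12,5) + gcd(2,19) = 32+1+1+1+1 = 36.
Pick's theorem gives I = A − B/2 + 1 = 629 − 36/2 + 1 = 612, so the closed region contains I + B = 612 + 36 = 648 lattice points.

648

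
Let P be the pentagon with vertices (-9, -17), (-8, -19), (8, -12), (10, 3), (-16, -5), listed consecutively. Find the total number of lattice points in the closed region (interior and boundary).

330

Using the shoelace formula, 2A = |[(-9)·(-19) − (-8)·(-17)] + [(-8)·(-12) − 8·(-19)] + [8·3 − 10·(-12)] + [10·(-5) − (-16)·3] + [(-16)·(-17) − (-9)·(-5)]| = 652, so the area is 326.
Along each edge there are gcd(|Δx|,|Δy|)+1 lattice points, so counting each shared vertex once the boundary has gcd(1,2) + gcd(16,7) + gcd(2,15) + gcd(26,8) + gcd(7,12) = 1+1+1+2+1 = 6.
Pick's theorem gives I = A − B/2 + 1 = 326 − 6/2 + 1 = 324, so the closed region contains I + B = 324 + 6 = 330 lattice points.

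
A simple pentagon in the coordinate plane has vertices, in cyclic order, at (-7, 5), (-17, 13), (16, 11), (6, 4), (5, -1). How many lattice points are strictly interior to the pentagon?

By the shoelace formula, twice the signed area is |[(-7)·13 − (-17)·5] + [(-17)·11 − 16·13] + [16·4 − 6·11] + [6·(-1) − 5·4] + [5·5 − (-7)·(-1)]| = 411, so the area is 411/2.
The number of boundary lattice points is Σ gcd(|Δx|,|Δy|) = gcd(10,8) + gcd(33,2) + gcd(10,7) + gcd(1,5) + gcd(12,6) = 2+1+1+1+6 = 11.
By Pick's theorem A = I + B/2 − 1, so I = 411/2 − 11/2 + 1 = 201.

201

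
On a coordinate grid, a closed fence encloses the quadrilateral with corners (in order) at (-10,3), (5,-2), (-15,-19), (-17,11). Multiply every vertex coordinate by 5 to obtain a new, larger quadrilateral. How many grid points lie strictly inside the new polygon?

By the shoelace formula, twice the signed area is |[(-10)·(-2) − 5·3] + [5·(-19) − (-15)·(-2)] + [(-15)·11 − (-17)·(-19)] + [(-17)·3 − (-10)·11]| = 549, so the area is 274.5.
The number of boundary lattice points is Σ gcd(|Δx|,|Δy|) = gcd(15,5) + gcd(20,17) + gcd(2,30) + gcd(7,8) = 5+1+2+1 = 9.
Scaling by 5 multiplies the area by 5² = 25 (so the new area is 13725/2) and multiplies the boundary lattice-point count by 5, giving 45.
By Pick's theorem, the interior count of the dilated polygon is 13725/2 − 45/2 + 1 = 6841.

6841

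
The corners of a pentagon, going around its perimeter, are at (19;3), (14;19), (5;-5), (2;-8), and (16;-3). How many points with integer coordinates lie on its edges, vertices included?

11

Along each edge there are gcd(|Δx|,|Δy|)+1 lattice points, so counting each shared vertex once the boundary has gcd(5,16) + gcd(9,24) + gcd(3,3) + gcd(14,5) + gcd(3,6) = 1+3+3+1+3 = 11.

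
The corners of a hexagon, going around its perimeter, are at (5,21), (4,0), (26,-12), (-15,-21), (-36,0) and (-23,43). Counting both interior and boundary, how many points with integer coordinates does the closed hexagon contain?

The shoelace formula gives twice the area as |(5·0 − 4·21) + (4·(-12) − 26·0) + (26·(-21) − (-15)·(-12)) + ((-15)·0 − (-36)·(-21)) + ((-36)·43 − (-23)·0) + ((-23)·21 − 5·43)| = 3860, so the area is 1930.
Along each edge there are gcd(|Δx|,|Δy|)+1 lattice points, so counting each shared vertex once the boundary has gcd(1,21) + gcd(22,12) + gcd(41,9) + gcd(21,21) + gcd(13,43) + gcd(28,22) = 1+2+1+21+1+2 = 28.
Pick's theorem gives I = A − B/2 + 1 = 1930 − 28/2 + 1 = 1917, so the closed region contains I + B = 1917 + 28 = 1945 lattice points.

1945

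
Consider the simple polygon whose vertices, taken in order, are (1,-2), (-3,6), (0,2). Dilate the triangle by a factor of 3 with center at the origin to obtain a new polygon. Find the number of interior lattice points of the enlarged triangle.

28

Using the shoelace formula, 2A = |(1·6 − (-3)·(-2)) + ((-3)·2 − 0·6) + (0·(-2) − 1·2)| = 8, so the area is 4.
Along each edge there are gcd(|Δx|,|Δy|)+1 lattice points, so counting each shared vertex once the boundary has gcd(4,8) + gcd(3,4) + gcd(1,4) = 4+1+1 = 6.
Scaling by 3 multiplies the area by 3² = 9 (so the new area is 36) and multiplies the boundary lattice-point count by 3, giving 18.
By Pick's theorem, the interior count of the dilated polygon is 36 − 18/2 + 1 = 28.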